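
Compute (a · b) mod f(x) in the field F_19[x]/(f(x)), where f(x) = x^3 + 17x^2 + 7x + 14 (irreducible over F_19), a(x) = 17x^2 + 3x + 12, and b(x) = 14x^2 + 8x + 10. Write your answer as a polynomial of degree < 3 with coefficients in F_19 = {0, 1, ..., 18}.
a · b ≡ 4x^2 + 6x + 8 (mod f(x))

Multiply in F_19[x]: a(x)·b(x) = (17x^2 + 3x + 12)·(14x^2 + 8x + 10) = 10x^4 + 7x^3 + x^2 + 12x + 6. This has degree ≥ 3, so divide by f(x) over F_19: 10x^4 + 7x^3 + x^2 + 12x + 6 = (10x + 8)·(x^3 + 17x^2 + 7x + 14) + (4x^2 + 6x + 8). Hence a·b ≡ 4x^2 + 6x + 8 (mod f). (F_19[x]/(f) is a field with 19^3 = 6859 elements since f is irreducible of degree 3.)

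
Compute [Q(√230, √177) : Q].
[Q(√230, √177) : Q] = 4

[Q(√230):Q] = 2 (min poly x^2 - 230, irreducible since 230 is squarefree > 1). For the top step, suppose √177 ∈ Q(√230), say √177 = c + d√230 with c, d ∈ Q. Squaring: 177 = c^2 + 230d^2 + 2cd√230. Since √230 ∉ Q this forces 2cd = 0. If d = 0 then √177 = c ∈ Q, contradicting 177 squarefree > 1. If c = 0 then 177 = 230d^2, so 230·177 = (230d)^2 is a perfect square in Q — but 230·177 = 40710 is not a perfect square (since 230 and 177 are distinct squarefree integers). Contradiction. Hence √177 ∉ Q(√230), so x^2 - 177 stays irreducible over Q(√230) and [Q(√230, √177) : Q(√230)] = 2. By the tower law, [Q(√230, √177) : Q] = 2 · 2 = 4.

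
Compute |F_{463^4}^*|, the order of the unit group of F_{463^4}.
|F_{463^4}^*| = 45954068160

F_{463^4} has 463^4 = 45954068161 elements; its multiplicative group consists of all nonzero elements, so |F_{463^4}^*| = 45954068161 - 1 = 45954068160. (It is cyclic since any finite subgroup of the multiplicative group of a field is cyclic.)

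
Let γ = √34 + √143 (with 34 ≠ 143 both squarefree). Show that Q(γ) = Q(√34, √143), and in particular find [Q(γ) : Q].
[Q(γ) : Q] = 4 (equivalently, Q(γ) = Q(√34, √143))

Obviously Q(γ) ⊆ Q(√34, √143), and [Q(√34, √143):Q] = 4 (since 34, 143 are distinct squarefree integers > 1 with 4862 not a perfect square). To show equality we compute the minimal polynomial of γ. From γ = √34 + √143: γ^2 = 34 + 2√(4862) + 143 = 177 + 2√(4862), so γ^2 - 177 = 2√(4862); squaring, (γ^2 - 177)^2 = 4·4862, i.e. γ^4 - 354γ^2 + 31329 - 19448 = 0, i.e. γ^4 - 354γ^2 + 11881 = 0. So γ is a root of x^4 - 354x^2 + 11881. This polynomial is irreducible over Q: it has no rational root (each ±√34 ± √143 is irrational), and any factorization into two quadratics over Q would force √(4862) ∈ Q (pairing opposite roots) or √34, √143 ∈ Q (other pairings), all impossible. Hence [Q(γ):Q] = 4 = [Q(√34, √143):Q], so Q(γ) = Q(√34, √143).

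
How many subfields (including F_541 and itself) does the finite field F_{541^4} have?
F_{541^4} has 3 subfields

The subfields of F_{p^n} are exactly the fields F_{p^d} for d | n (each is the fixed field of the unique index-d subgroup of Gal(F_{p^n}/F_p) ≅ Z/nZ). The divisors of n = 4 are {1, 2, 4}, giving 3 subfields: F_{541^1}, F_{541^2}, F_{541^4}.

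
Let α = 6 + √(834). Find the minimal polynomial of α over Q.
m_α(x) = x^2 - 12x - 798

From α - 6 = √(834), squaring gives (α - 6)^2 = 834, i.e. α^2 - 12α + 36 = 834, so α^2 - 12α - 798 = 0. The discriminant of x^2 - 12x - 798 is (-12)^2 - 4·(-798) = 144 + 3192 = 3336, and 4·(834) is not a perfect square in Q since 834 is squarefree and ≠ 1. Hence x^2 - 12x - 798 is irreducible over Q and is the minimal polynomial of α.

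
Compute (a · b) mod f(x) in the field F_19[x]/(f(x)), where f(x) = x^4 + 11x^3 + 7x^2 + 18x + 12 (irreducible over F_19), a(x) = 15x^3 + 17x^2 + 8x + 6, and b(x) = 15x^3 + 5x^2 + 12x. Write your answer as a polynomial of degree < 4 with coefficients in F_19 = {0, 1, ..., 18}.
a · b ≡ 7x^3 + 3x^2 + 14x + 9 (mod f(x))

Multiply in F_19[x]: a(x)·b(x) = (15x^3 + 17x^2 + 8x + 6)·(15x^3 + 5x^2 + 12x) = 16x^6 + 7x^5 + 5x^4 + 11x^3 + 12x^2 + 15x. This has degree ≥ 4, so divide by f(x) over F_19: 16x^6 + 7x^5 + 5x^4 + 11x^3 + 12x^2 + 15x = (16x^2 + 2x + 4)·(x^4 + 11x^3 + 7x^2 + 18x + 12) + (7x^3 + 3x^2 + 14x + 9). Hence a·b ≡ 7x^3 + 3x^2 + 14x + 9 (mod f). (F_19[x]/(f) is a field with 19^4 = 130321 elements since f is irreducible of degree 4.)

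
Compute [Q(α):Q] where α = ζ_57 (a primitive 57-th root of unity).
[Q(α):Q] = 36

The minimal polynomial of ζ_57 over Q is the 57-th cyclotomic polynomial Φ_57(x), which is irreducible over Q and has degree φ(57) = 36. Hence [Q(α):Q] = φ(57) = 36.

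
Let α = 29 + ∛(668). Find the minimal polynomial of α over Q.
m_α(x) = x^3 - 87x^2 + 2523x - 25057

Set β = α - 29 = ∛(668), so β^3 = 668. Then (α - 29)^3 - 668 = 0, i.e. α is a root of g(x) = (x - 29)^3 - 668 = x^3 - 87x^2 + 2523x - 25057. Since g(x) = h(x - 29) where h(x) = x^3 - 668, and h is irreducible over Q (because 668 is not a perfect cube, so h has no rational root, and a monic cubic with no rational root is irreducible), g is also irreducible (irreducibility is preserved under the substitution x → x - 29). Hence m_α(x) = x^3 - 87x^2 + 2523x - 25057.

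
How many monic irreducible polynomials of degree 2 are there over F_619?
There are 191271 monic irreducible polynomials of degree 2 over F_619

Each element of F_{619^2} that lies in no proper subfield is a root of exactly one monic irreducible of degree 2 over F_619, and each such polynomial has 2 distinct roots in F_{619^2}. By Möbius inversion the count is N_619(2) = (1/2) Σ_{d|2} μ(2/d) · 619^d = (1/2)(μ(2)·619^1 + μ(1)·619^2) = 382542/2 = 191271.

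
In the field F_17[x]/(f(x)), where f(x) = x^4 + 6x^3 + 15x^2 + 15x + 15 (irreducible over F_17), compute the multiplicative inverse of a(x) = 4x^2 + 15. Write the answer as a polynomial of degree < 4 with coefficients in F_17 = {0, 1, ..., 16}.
a(x)^(-1) ≡ 5x^3 + 14x^2 + 7x + 12 (mod f(x))

Since f is irreducible over F_17, F_17[x]/(f) is a field and a(x) ≠ 0 has an inverse. Apply the extended Euclidean algorithm to f(x) and a(x) in F_17[x]: f(x) = (13x^2 + 10x + 6)·a(x) + (x + 10);  a(x) = (4x + 11)·(x + 10) + (7). The last nonzero remainder is the constant 7 = gcd(f, a) in F_17. Back-substituting through the division chain expresses 7 = s(x)·a(x) + t(x)·f(x) with s(x) ≡ x^3 + 13x^2 + 15x + 16 (mod f), so (x^3 + 13x^2 + 15x + 16)·a(x) ≡ 7 (mod f). Multiplying by 7^(-1) ≡ 5 in F_17 gives a(x)^(-1) ≡ 5·(x^3 + 13x^2 + 15x + 16) ≡ 5x^3 + 14x^2 + 7x + 12 (mod f). Check: (4x^2 + 15)·(5x^3 + 14x^2 + 7x + 12) = 3x^5 + 5x^4 + x^3 + 3x^2 + 3x + 10 ≡ 1 (mod x^4 + 6x^3 + 15x^2 + 15x + 15).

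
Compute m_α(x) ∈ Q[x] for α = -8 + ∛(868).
m_α(x) = x^3 + 24x^2 + 192x - 356

Set β = α + 8 = ∛(868), so β^3 = 868. Then (α + 8)^3 - 868 = 0, i.e. α is a root of g(x) = (x + 8)^3 - 868 = x^3 + 24x^2 + 192x - 356. Since g(x) = h(x + 8) where h(x) = x^3 - 868, and h is irreducible over Q (because 868 is not a perfect cube, so h has no rational root, and a monic cubic with no rational root is irreducible), g is also irreducible (irreducibility is preserved under the substitution x → x + 8). Hence m_α(x) = x^3 + 24x^2 + 192x - 356.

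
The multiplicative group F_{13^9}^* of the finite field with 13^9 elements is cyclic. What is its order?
|F_{13^9}^*| = 10604499372

F_{13^9} has 13^9 = 10604499373 elements; its multiplicative group consists of all nonzero elements, so |F_{13^9}^*| = 10604499373 - 1 = 10604499372. (It is cyclic since any finite subgroup of the multiplicative group of a field is cyclic.)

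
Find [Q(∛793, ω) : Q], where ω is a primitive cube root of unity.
[Q(∛793, ω) : Q] = 6

[Q(∛793):Q] = 3 (min poly x^3 - 793, irreducible since 793 is not a perfect cube). [Q(ω):Q] = 2 (min poly x^2 + x + 1). Since Q(∛793) ⊂ R and ω ∉ R, we have ω ∉ Q(∛793), so x^2 + x + 1 remains irreducible over Q(∛793) and [Q(∛793, ω) : Q(∛793)] = 2. By the tower law, [Q(∛793, ω) : Q] = 3 · 2 = 6. (In fact Q(∛793, ω) is the splitting field of x^3 - 793 over Q.)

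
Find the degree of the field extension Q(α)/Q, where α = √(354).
[Q(α):Q] = 2

[Q(α):Q] equals the degree of the minimal polynomial of α. Here α^2 = 354 and x^2 - 354 is irreducible (d = 354 is squarefree, ≠ 1, hence not a square), so deg(m_α) = 2. Thus [Q(α):Q] = 2.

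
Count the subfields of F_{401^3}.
F_{401^3} has 2 subfields

The subfields of F_{p^n} are exactly the fields F_{p^d} for d | n (each is the fixed field of the unique index-d subgroup of Gal(F_{p^n}/F_p) ≅ Z/nZ). The divisors of n = 3 are {1, 3}, giving 2 subfields: F_{401^1}, F_{401^3}.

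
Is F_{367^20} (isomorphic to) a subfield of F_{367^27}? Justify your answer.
No: F_{367^20} is not a subfield of F_{367^27}

F_{p^m} embeds in F_{p^n} iff m | n. Here 20 ∤ 27 (since 27 = 1·20 + 7 with remainder 7 ≠ 0), so F_{367^20} is not a subfield of F_{367^27}. Equivalently: if it were, the tower law would give 20 = [F_{367^20}:F_367] dividing [F_{367^27}:F_367] = 27, contradiction.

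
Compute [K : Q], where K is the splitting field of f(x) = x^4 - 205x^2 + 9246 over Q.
[K : Q] = 4

Solving the quadratic in x^2: x^2 = (205 ± √(205^2 - 4·9246))/2 = (205 ± √5041)/2 = (205 ± 71)/2, giving x^2 = 138 or x^2 = 67. So f(x) = (x^2 - 138)(x^2 - 67) and the roots of f are ±√138, ±√67. Hence the splitting field is K = Q(√138, √67). Since 138 and 67 are distinct squarefree integers > 1, their product 9246 is not a perfect square, so √67 ∉ Q(√138). By the tower law [K:Q] = [Q(√138,√67):Q(√138)] · [Q(√138):Q] = 2 · 2 = 4.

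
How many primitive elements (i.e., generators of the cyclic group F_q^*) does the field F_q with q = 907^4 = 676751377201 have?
There are φ(676751377200) = 178471296000 primitive elements

F_q^* is cyclic of order q - 1 = 676751377200. A cyclic group of order m has exactly φ(m) generators. Here m = 676751377200 = 2^4 · 3 · 5^2 · 151 · 227 · 16453, so the number of primitive elements is φ(676751377200) = 178471296000.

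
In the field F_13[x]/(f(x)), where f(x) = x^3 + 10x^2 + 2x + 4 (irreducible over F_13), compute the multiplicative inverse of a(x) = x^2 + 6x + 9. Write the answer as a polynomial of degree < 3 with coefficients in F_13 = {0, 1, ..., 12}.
a(x)^(-1) ≡ 7x^2 + 7x + 11 (mod f(x))

Since f is irreducible over F_13, F_13[x]/(f) is a field and a(x) ≠ 0 has an inverse. Apply the extended Euclidean algorithm to f(x) and a(x) in F_13[x]: f(x) = (x + 4)·a(x) + (8x + 7);  a(x) = (5x + 11)·(8x + 7) + (10). The last nonzero remainder is the constant 10 = gcd(f, a) in F_13. Back-substituting through the division chain expresses 10 = s(x)·a(x) + t(x)·f(x) with s(x) ≡ 5x^2 + 5x + 6 (mod f), so (5x^2 + 5x + 6)·a(x) ≡ 10 (mod f). Multiplying by 10^(-1) ≡ 4 in F_13 gives a(x)^(-1) ≡ 4·(5x^2 + 5x + 6) ≡ 7x^2 + 7x + 11 (mod f). Check: (x^2 + 6x + 9)·(7x^2 + 7x + 11) = 7x^4 + 10x^3 + 12x^2 + 12x + 8 ≡ 1 (mod x^3 + 10x^2 + 2x + 4).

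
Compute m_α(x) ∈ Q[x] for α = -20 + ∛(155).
m_α(x) = x^3 + 60x^2 + 1200x + 7845

Set β = α + 20 = ∛(155), so β^3 = 155. Then (α + 20)^3 - 155 = 0, i.e. α is a root of g(x) = (x + 20)^3 - 155 = x^3 + 60x^2 + 1200x + 7845. Since g(x) = h(x + 20) where h(x) = x^3 - 155, and h is irreducible over Q (because 155 is not a perfect cube, so h has no rational root, and a monic cubic with no rational root is irreducible), g is also irreducible (irreducibility is preserved under the substitution x → x + 20). Hence m_α(x) = x^3 + 60x^2 + 1200x + 7845.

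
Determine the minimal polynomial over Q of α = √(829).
m_α(x) = x^2 - 829

α satisfies α^2 - 829 = 0, so x^2 - 829 annihilates α. Since d = 829 is squarefree and ≠ 1, it is not a perfect square in Q, so x^2 - 829 has no rational root and is therefore irreducible over Q (a degree-2 polynomial over a field is irreducible iff it has no root). Hence m_α(x) = x^2 - 829.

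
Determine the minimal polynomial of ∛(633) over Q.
m_α(x) = x^3 - 633

α satisfies α^3 = 633, so x^3 - 633 annihilates α. By the rational root test, a rational root p/q (in lowest terms) of x^3 - 633 would satisfy p^3 = 633 q^3, forcing q = 1 and p^3 = 633; but 633 is not a perfect cube, contradiction. A monic cubic over Q with no rational root is irreducible (any nontrivial factorization would include a linear factor). Hence x^3 - 633 is the minimal polynomial of α, and in particular [Q(α):Q] = 3.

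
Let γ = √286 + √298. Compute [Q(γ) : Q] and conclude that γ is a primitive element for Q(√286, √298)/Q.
[Q(γ) : Q] = 4 (equivalently, Q(γ) = Q(√286, √298))

Obviously Q(γ) ⊆ Q(√286, √298), and [Q(√286, √298):Q] = 4 (since 286, 298 are distinct squarefree integers > 1 with 85228 not a perfect square). To show equality we compute the minimal polynomial of γ. From γ = √286 + √298: γ^2 = 286 + 2√(85228) + 298 = 584 + 2√(85228), so γ^2 - 584 = 2√(85228); squaring, (γ^2 - 584)^2 = 4·85228, i.e. γ^4 - 1168γ^2 + 341056 - 340912 = 0, i.e. γ^4 - 1168γ^2 + 144 = 0. So γ is a root of x^4 - 1168x^2 + 144. This polynomial is irreducible over Q: it has no rational root (each ±√286 ± √298 is irrational), and any factorization into two quadratics over Q would force √(85228) ∈ Q (pairing opposite roots) or √286, √298 ∈ Q (other pairings), all impossible. Hence [Q(γ):Q] = 4 = [Q(√286, √298):Q], so Q(γ) = Q(√286, √298).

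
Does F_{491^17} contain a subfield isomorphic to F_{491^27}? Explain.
No: F_{491^27} is not a subfield of F_{491^17}

F_{p^m} embeds in F_{p^n} iff m | n. Here 27 ∤ 17 (since 17 = 0·27 + 17 with remainder 17 ≠ 0), so F_{491^27} is not a subfield of F_{491^17}. Equivalently: if it were, the tower law would give 27 = [F_{491^27}:F_491] dividing [F_{491^17}:F_491] = 17, contradiction.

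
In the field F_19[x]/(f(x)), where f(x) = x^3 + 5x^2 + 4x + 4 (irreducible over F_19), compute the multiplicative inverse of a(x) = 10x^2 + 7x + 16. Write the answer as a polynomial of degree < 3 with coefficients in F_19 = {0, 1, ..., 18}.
a(x)^(-1) ≡ 5x^2 + 7x + 3 (mod f(x))

Since f is irreducible over F_19, F_19[x]/(f) is a field and a(x) ≠ 0 has an inverse. Apply the extended Euclidean algorithm to f(x) and a(x) in F_19[x]: f(x) = (2x + 1)·a(x) + (3x + 7);  a(x) = (16x + 3)·(3x + 7) + (14). The last nonzero remainder is the constant 14 = gcd(f, a) in F_19. Back-substituting through the division chain expresses 14 = s(x)·a(x) + t(x)·f(x) with s(x) ≡ 13x^2 + 3x + 4 (mod f), so (13x^2 + 3x + 4)·a(x) ≡ 14 (mod f). Multiplying by 14^(-1) ≡ 15 in F_19 gives a(x)^(-1) ≡ 15·(13x^2 + 3x + 4) ≡ 5x^2 + 7x + 3 (mod f). Check: (10x^2 + 7x + 16)·(5x^2 + 7x + 3) = 12x^4 + 10x^3 + 7x^2 + 10 ≡ 1 (mod x^3 + 5x^2 + 4x + 4).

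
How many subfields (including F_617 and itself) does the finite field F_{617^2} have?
F_{617^2} has 2 subfields

The subfields of F_{p^n} are exactly the fields F_{p^d} for d | n (each is the fixed field of the unique index-d subgroup of Gal(F_{p^n}/F_p) ≅ Z/nZ). The divisors of n = 2 are {1, 2}, giving 2 subfields: F_{617^1}, F_{617^2}.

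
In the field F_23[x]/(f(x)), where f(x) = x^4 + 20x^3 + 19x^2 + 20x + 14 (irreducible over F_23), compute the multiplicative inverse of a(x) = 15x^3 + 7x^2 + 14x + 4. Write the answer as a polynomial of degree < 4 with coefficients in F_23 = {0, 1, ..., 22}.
a(x)^(-1) ≡ 9x^3 + 18x^2 + 16x + 5 (mod f(x))

Since f is irreducible over F_23, F_23[x]/(f) is a field and a(x) ≠ 0 has an inverse. Apply the extended Euclidean algorithm to f(x) and a(x) in F_23[x]: f(x) = (20x + 15)·a(x) + (2x^2 + 6x);  a(x) = (19x + 4)·(2x^2 + 6x) + (13x + 4);  (2x^2 + 6x) = (9x + 3)·(13x + 4) + (11). The last nonzero remainder is the constant 11 = gcd(f, a) in F_23. Back-substituting through the division chain expresses 11 = s(x)·a(x) + t(x)·f(x) with s(x) ≡ 7x^3 + 14x^2 + 15x + 9 (mod f), so (7x^3 + 14x^2 + 15x + 9)·a(x) ≡ 11 (mod f). Multiplying by 11^(-1) ≡ 21 in F_23 gives a(x)^(-1) ≡ 21·(7x^3 + 14x^2 + 15x + 9) ≡ 9x^3 + 18x^2 + 16x + 5 (mod f). Check: (15x^3 + 7x^2 + 14x + 4)·(9x^3 + 18x^2 + 16x + 5) = 20x^6 + 11x^5 + 9x^4 + 15x^3 + 9x^2 + 19x + 20 ≡ 1 (mod x^4 + 20x^3 + 19x^2 + 20x + 14).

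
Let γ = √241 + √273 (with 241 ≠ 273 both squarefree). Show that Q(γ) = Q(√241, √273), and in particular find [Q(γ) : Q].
[Q(γ) : Q] = 4 (equivalently, Q(γ) = Q(√241, √273))

Obviously Q(γ) ⊆ Q(√241, √273), and [Q(√241, √273):Q] = 4 (since 241, 273 are distinct squarefree integers > 1 with 65793 not a perfect square). To show equality we compute the minimal polynomial of γ. From γ = √241 + √273: γ^2 = 241 + 2√(65793) + 273 = 514 + 2√(65793), so γ^2 - 514 = 2√(65793); squaring, (γ^2 - 514)^2 = 4·65793, i.e. γ^4 - 1028γ^2 + 264196 - 263172 = 0, i.e. γ^4 - 1028γ^2 + 1024 = 0. So γ is a root of x^4 - 1028x^2 + 1024. This polynomial is irreducible over Q: it has no rational root (each ±√241 ± √273 is irrational), and any factorization into two quadratics over Q would force √(65793) ∈ Q (pairing opposite roots) or √241, √273 ∈ Q (other pairings), all impossible. Hence [Q(γ):Q] = 4 = [Q(√241, √273):Q], so Q(γ) = Q(√241, √273).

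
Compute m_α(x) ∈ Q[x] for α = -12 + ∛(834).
m_α(x) = x^3 + 36x^2 + 432x + 894

Set β = α + 12 = ∛(834), so β^3 = 834. Then (α + 12)^3 - 834 = 0, i.e. α is a root of g(x) = (x + 12)^3 - 834 = x^3 + 36x^2 + 432x + 894. Since g(x) = h(x + 12) where h(x) = x^3 - 834, and h is irreducible over Q (because 834 is not a perfect cube, so h has no rational root, and a monic cubic with no rational root is irreducible), g is also irreducible (irreducibility is preserved under the substitution x → x + 12). Hence m_α(x) = x^3 + 36x^2 + 432x + 894.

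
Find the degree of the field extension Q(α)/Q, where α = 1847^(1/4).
[Q(α):Q] = 4

α is a root of x^4 - 1847. By Eisenstein's criterion at the prime p = 1847 (which divides the constant term 1847 but p^2 = 3411409 does not, since 1847 is squarefree), x^4 - 1847 is irreducible over Q. Hence [Q(α):Q] = 4.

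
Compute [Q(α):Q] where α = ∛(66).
[Q(α):Q] = 3

The minimal polynomial of α is x^3 - 66, irreducible over Q since 66 is not a perfect cube (so x^3 - 66 has no rational root). Hence [Q(α):Q] = deg(m_α) = 3.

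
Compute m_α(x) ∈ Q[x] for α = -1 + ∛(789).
m_α(x) = x^3 + 3x^2 + 3x - 788

Set β = α + 1 = ∛(789), so β^3 = 789. Then (α + 1)^3 - 789 = 0, i.e. α is a root of g(x) = (x + 1)^3 - 789 = x^3 + 3x^2 + 3x - 788. Since g(x) = h(x + 1) where h(x) = x^3 - 789, and h is irreducible over Q (because 789 is not a perfect cube, so h has no rational root, and a monic cubic with no rational root is irreducible), g is also irreducible (irreducibility is preserved under the substitution x → x + 1). Hence m_α(x) = x^3 + 3x^2 + 3x - 788.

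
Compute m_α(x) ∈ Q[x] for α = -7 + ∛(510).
m_α(x) = x^3 + 21x^2 + 147x - 167

Set β = α + 7 = ∛(510), so β^3 = 510. Then (α + 7)^3 - 510 = 0, i.e. α is a root of g(x) = (x + 7)^3 - 510 = x^3 + 21x^2 + 147x - 167. Since g(x) = h(x + 7) where h(x) = x^3 - 510, and h is irreducible over Q (because 510 is not a perfect cube, so h has no rational root, and a monic cubic with no rational root is irreducible), g is also irreducible (irreducibility is preserved under the substitution x → x + 7). Hence m_α(x) = x^3 + 21x^2 + 147x - 167.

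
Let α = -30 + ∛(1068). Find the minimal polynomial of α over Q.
m_α(x) = x^3 + 90x^2 + 2700x + 25932

Set β = α + 30 = ∛(1068), so β^3 = 1068. Then (α + 30)^3 - 1068 = 0, i.e. α is a root of g(x) = (x + 30)^3 - 1068 = x^3 + 90x^2 + 2700x + 25932. Since g(x) = h(x + 30) where h(x) = x^3 - 1068, and h is irreducible over Q (because 1068 is not a perfect cube, so h has no rational root, and a monic cubic with no rational root is irreducible), g is also irreducible (irreducibility is preserved under the substitution x → x + 30). Hence m_α(x) = x^3 + 90x^2 + 2700x + 25932.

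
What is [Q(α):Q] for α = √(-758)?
[Q(α):Q] = 2

[Q(α):Q] equals the degree of the minimal polynomial of α. Here α^2 = -758 and x^2 + 758 is irreducible (d = -758 is squarefree, ≠ 1, hence not a square), so deg(m_α) = 2. Thus [Q(α):Q] = 2.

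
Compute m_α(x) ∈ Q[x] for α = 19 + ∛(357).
m_α(x) = x^3 - 57x^2 + 1083x - 7216

Set β = α - 19 = ∛(357), so β^3 = 357. Then (α - 19)^3 - 357 = 0, i.e. α is a root of g(x) = (x - 19)^3 - 357 = x^3 - 57x^2 + 1083x - 7216. Since g(x) = h(x - 19) where h(x) = x^3 - 357, and h is irreducible over Q (because 357 is not a perfect cube, so h has no rational root, and a monic cubic with no rational root is irreducible), g is also irreducible (irreducibility is preserved under the substitution x → x - 19). Hence m_α(x) = x^3 - 57x^2 + 1083x - 7216.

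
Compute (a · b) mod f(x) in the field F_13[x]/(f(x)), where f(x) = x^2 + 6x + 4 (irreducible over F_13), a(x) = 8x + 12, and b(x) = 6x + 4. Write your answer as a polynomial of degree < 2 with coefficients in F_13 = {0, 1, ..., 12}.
a · b ≡ 11x + 12 (mod f(x))

Multiply in F_13[x]: a(x)·b(x) = (8x + 12)·(6x + 4) = 9x^2 + 9. This has degree ≥ 2, so divide by f(x) over F_13: 9x^2 + 9 = (9)·(x^2 + 6x + 4) + (11x + 12). Hence a·b ≡ 11x + 12 (mod f). (F_13[x]/(f) is a field with 13^2 = 169 elements since f is irreducible of degree 2.)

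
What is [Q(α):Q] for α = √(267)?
[Q(α):Q] = 2

[Q(α):Q] equals the degree of the minimal polynomial of α. Here α^2 = 267 and x^2 - 267 is irreducible (d = 267 is squarefree, ≠ 1, hence not a square), so deg(m_α) = 2. Thus [Q(α):Q] = 2.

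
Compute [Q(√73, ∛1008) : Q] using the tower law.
[Q(√73, ∛1008) : Q] = 6

Let L = Q(√73, ∛1008). Since Q(√73) ⊂ L and [Q(√73):Q] = 2, the tower law gives 2 | [L:Q]. Likewise Q(∛1008) ⊂ L with [Q(∛1008):Q] = 3 (because 1008 is not a perfect cube), so 3 | [L:Q]. As gcd(2,3) = 1, [L:Q] is divisible by 6. Conversely L is generated over Q by √73 and ∛1008, so [L:Q] ≤ 2·3 = 6. Therefore [Q(√73, ∛1008) : Q] = 6.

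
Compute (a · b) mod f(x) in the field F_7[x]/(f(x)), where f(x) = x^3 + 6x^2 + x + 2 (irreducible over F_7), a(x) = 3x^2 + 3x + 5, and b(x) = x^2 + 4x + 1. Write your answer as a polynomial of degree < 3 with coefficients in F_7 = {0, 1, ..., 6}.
a · b ≡ 6x + 4 (mod f(x))

Multiply in F_7[x]: a(x)·b(x) = (3x^2 + 3x + 5)·(x^2 + 4x + 1) = 3x^4 + x^3 + 6x^2 + 2x + 5. This has degree ≥ 3, so divide by f(x) over F_7: 3x^4 + x^3 + 6x^2 + 2x + 5 = (3x + 4)·(x^3 + 6x^2 + x + 2) + (6x + 4). Hence a·b ≡ 6x + 4 (mod f). (F_7[x]/(f) is a field with 7^3 = 343 elements since f is irreducible of degree 3.)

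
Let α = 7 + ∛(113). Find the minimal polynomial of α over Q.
m_α(x) = x^3 - 21x^2 + 147x - 456

Set β = α - 7 = ∛(113), so β^3 = 113. Then (α - 7)^3 - 113 = 0, i.e. α is a root of g(x) = (x - 7)^3 - 113 = x^3 - 21x^2 + 147x - 456. Since g(x) = h(x - 7) where h(x) = x^3 - 113, and h is irreducible over Q (because 113 is not a perfect cube, so h has no rational root, and a monic cubic with no rational root is irreducible), g is also irreducible (irreducibility is preserved under the substitution x → x - 7). Hence m_α(x) = x^3 - 21x^2 + 147x - 456.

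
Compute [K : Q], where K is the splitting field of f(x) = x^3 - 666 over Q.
[K : Q] = 6

The roots of x^3 - 666 are ∛666, ω∛666, ω^2∛666 where ω = e^(2πi/3) is a primitive cube root of unity, so K = Q(∛666, ω). Now [Q(∛666):Q] = 3 (since 666 is not a perfect cube, x^3 - 666 is irreducible) and [Q(ω):Q] = 2. Both 2 and 3 divide [K:Q], and [K:Q] ≤ 3·2 = 6, so [K:Q] = 6. (Equivalently: Q(∛666) ⊂ R but ω ∉ R, so [K : Q(∛666)] = 2.)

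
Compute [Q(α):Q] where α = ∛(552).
[Q(α):Q] = 3

The minimal polynomial of α is x^3 - 552, irreducible over Q since 552 is not a perfect cube (so x^3 - 552 has no rational root). Hence [Q(α):Q] = deg(m_α) = 3.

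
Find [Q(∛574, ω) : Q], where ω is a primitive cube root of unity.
[Q(∛574, ω) : Q] = 6

[Q(∛574):Q] = 3 (min poly x^3 - 574, irreducible since 574 is not a perfect cube). [Q(ω):Q] = 2 (min poly x^2 + x + 1). Since Q(∛574) ⊂ R and ω ∉ R, we have ω ∉ Q(∛574), so x^2 + x + 1 remains irreducible over Q(∛574) and [Q(∛574, ω) : Q(∛574)] = 2. By the tower law, [Q(∛574, ω) : Q] = 3 · 2 = 6. (In fact Q(∛574, ω) is the splitting field of x^3 - 574 over Q.)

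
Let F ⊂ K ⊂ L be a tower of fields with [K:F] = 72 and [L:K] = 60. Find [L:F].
[L:F] = 4320

The tower law says that for any tower of field extensions F ⊂ K ⊂ L with finite degrees, [L:F] = [L:K] · [K:F]. Here this gives [L:F] = 60 · 72 = 4320.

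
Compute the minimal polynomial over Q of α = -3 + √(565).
m_α(x) = x^2 + 6x - 556

From α + 3 = √(565), squaring gives (α + 3)^2 = 565, i.e. α^2 + 6α + 9 = 565, so α^2 + 6α - 556 = 0. The discriminant of x^2 + 6x - 556 is (6)^2 - 4·(-556) = 36 + 2224 = 2260, and 4·(565) is not a perfect square in Q since 565 is squarefree and ≠ 1. Hence x^2 + 6x - 556 is irreducible over Q and is the minimal polynomial of α.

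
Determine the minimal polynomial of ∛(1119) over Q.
m_α(x) = x^3 - 1119

α satisfies α^3 = 1119, so x^3 - 1119 annihilates α. By the rational root test, a rational root p/q (in lowest terms) of x^3 - 1119 would satisfy p^3 = 1119 q^3, forcing q = 1 and p^3 = 1119; but 1119 is not a perfect cube, contradiction. A monic cubic over Q with no rational root is irreducible (any nontrivial factorization would include a linear factor). Hence x^3 - 1119 is the minimal polynomial of α, and in particular [Q(α):Q] = 3.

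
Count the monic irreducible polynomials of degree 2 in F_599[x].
There are 179101 monic irreducible polynomials of degree 2 over F_599

Each element of F_{599^2} that lies in no proper subfield is a root of exactly one monic irreducible of degree 2 over F_599, and each such polynomial has 2 distinct roots in F_{599^2}. By Möbius inversion the count is N_599(2) = (1/2) Σ_{d|2} μ(2/d) · 599^d = (1/2)(μ(2)·599^1 + μ(1)·599^2) = 358202/2 = 179101.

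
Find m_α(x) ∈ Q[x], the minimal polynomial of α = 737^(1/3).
m_α(x) = x^3 - 737

α satisfies α^3 = 737, so x^3 - 737 annihilates α. By the rational root test, a rational root p/q (in lowest terms) of x^3 - 737 would satisfy p^3 = 737 q^3, forcing q = 1 and p^3 = 737; but 737 is not a perfect cube, contradiction. A monic cubic over Q with no rational root is irreducible (any nontrivial factorization would include a linear factor). Hence x^3 - 737 is the minimal polynomial of α, and in particular [Q(α):Q] = 3.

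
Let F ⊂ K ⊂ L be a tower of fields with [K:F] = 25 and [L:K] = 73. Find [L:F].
[L:F] = 1825

The tower law says that for any tower of field extensions F ⊂ K ⊂ L with finite degrees, [L:F] = [L:K] · [K:F]. Here this gives [L:F] = 73 · 25 = 1825.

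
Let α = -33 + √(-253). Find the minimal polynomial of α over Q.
m_α(x) = x^2 + 66x + 1342

From α + 33 = √(-253), squaring gives (α + 33)^2 = -253, i.e. α^2 + 66α + 1089 = -253, so α^2 + 66α + 1342 = 0. The discriminant of x^2 + 66x + 1342 is (66)^2 - 4·(1342) = 4356 - 5368 = -1012, and 4·(-253) is not a perfect square in Q since -253 is squarefree and ≠ 1. Hence x^2 + 66x + 1342 is irreducible over Q and is the minimal polynomial of α.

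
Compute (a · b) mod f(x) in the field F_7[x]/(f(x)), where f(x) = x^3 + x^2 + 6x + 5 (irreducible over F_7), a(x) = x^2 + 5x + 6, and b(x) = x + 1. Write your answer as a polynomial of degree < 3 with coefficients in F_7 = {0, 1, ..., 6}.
a · b ≡ 5x^2 + 5x + 1 (mod f(x))

Multiply in F_7[x]: a(x)·b(x) = (x^2 + 5x + 6)·(x + 1) = x^3 + 6x^2 + 4x + 6. This has degree ≥ 3, so divide by f(x) over F_7: x^3 + 6x^2 + 4x + 6 = (1)·(x^3 + x^2 + 6x + 5) + (5x^2 + 5x + 1). Hence a·b ≡ 5x^2 + 5x + 1 (mod f). (F_7[x]/(f) is a field with 7^3 = 343 elements since f is irreducible of degree 3.)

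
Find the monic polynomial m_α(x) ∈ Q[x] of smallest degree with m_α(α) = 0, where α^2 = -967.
m_α(x) = x^2 + 967

α satisfies α^2 + 967 = 0, so x^2 + 967 annihilates α. Since d = -967 is squarefree and ≠ 1, it is not a perfect square in Q, so x^2 + 967 has no rational root and is therefore irreducible over Q (a degree-2 polynomial over a field is irreducible iff it has no root). Hence m_α(x) = x^2 + 967.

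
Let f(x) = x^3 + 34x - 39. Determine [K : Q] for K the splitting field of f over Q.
[K : Q] = 6

By the rational root test, any rational root of the monic integer polynomial f(x) = x^3 + 34x - 39 must be an integer dividing the constant term -39, i.e. one of ±{1, 3, 13, 39}. Evaluating: f(1) = -4, f(-1) = -74, f(3) = 90, f(-3) = -168, f(13) = 2600, f(-13) = -2678, f(39) = 60606, f(-39) = -60684; none is 0, so f has no rational root and is therefore irreducible over Q (a cubic with no linear factor over a field is irreducible). For an irreducible cubic, the Galois group is A_3 or S_3 according as the discriminant disc(f) = -4a^3 - 27b^2 = -4·(34)^3 - 27·(-39)^2 = -198283 is or is not a square in Q. Here disc(f) = -198283 is not a perfect square in Q, so the Galois group of f over Q is not contained in A_3 and must be all of S_3. The splitting field has degree |S_3| = 6 over Q, so [K : Q] = 6.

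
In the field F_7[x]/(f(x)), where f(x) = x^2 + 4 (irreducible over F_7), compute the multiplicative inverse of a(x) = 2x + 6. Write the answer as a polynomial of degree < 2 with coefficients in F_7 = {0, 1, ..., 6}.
a(x)^(-1) ≡ 4x + 2 (mod f(x))

Since f is irreducible over F_7, F_7[x]/(f) is a field and a(x) ≠ 0 has an inverse. Apply the extended Euclidean algorithm to f(x) and a(x) in F_7[x]: f(x) = (4x + 2)·a(x) + (6). The last nonzero remainder is the constant 6 = gcd(f, a) in F_7. Back-substituting through the division chain expresses 6 = s(x)·a(x) + t(x)·f(x) with s(x) ≡ 3x + 5 (mod f), so (3x + 5)·a(x) ≡ 6 (mod f). Multiplying by 6^(-1) ≡ 6 in F_7 gives a(x)^(-1) ≡ 6·(3x + 5) ≡ 4x + 2 (mod f). Check: (2x + 6)·(4x + 2) = x^2 + 5 ≡ 1 (mod x^2 + 4).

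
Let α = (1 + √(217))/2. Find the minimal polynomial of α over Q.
m_α(x) = x^2 - x - 54

From 2α - 1 = √(217), squaring gives (2α - 1)^2 = 217, i.e. 4α^2 - 4α + 1 = 217, so α^2 - α + (1 - 217)/4 = 0. Since 217 ≡ 1 (mod 4), (1 - 217)/4 = -54 ∈ Z. The polynomial x^2 - x - 54 has discriminant 1 - 4·(-54) = 217, which is not a perfect square in Q (d = 217 is squarefree and ≠ 1), so x^2 - x - 54 is irreducible over Q. It is the minimal polynomial of α.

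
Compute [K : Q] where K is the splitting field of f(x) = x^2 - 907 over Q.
[K : Q] = 2

f(x) = x^2 - 907 factors as (x - √907)(x + √907). The splitting field is K = Q(√907). Since 907 is squarefree and > 1, it is not a perfect square, so x^2 - 907 is irreducible over Q and [Q(√907) : Q] = 2. Hence [K : Q] = 2.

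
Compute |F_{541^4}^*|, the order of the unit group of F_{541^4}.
|F_{541^4}^*| = 85662167760

F_{541^4} has 541^4 = 85662167761 elements; its multiplicative group consists of all nonzero elements, so |F_{541^4}^*| = 85662167761 - 1 = 85662167760. (It is cyclic since any finite subgroup of the multiplicative group of a field is cyclic.)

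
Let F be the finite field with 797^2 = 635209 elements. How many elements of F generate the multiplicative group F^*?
There are φ(635208) = 171072 primitive elements

F_q^* is cyclic of order q - 1 = 635208. A cyclic group of order m has exactly φ(m) generators. Here m = 635208 = 2^3 · 3 · 7 · 19 · 199, so the number of primitive elements is φ(635208) = 171072.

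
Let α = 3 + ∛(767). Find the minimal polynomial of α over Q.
m_α(x) = x^3 - 9x^2 + 27x - 794

Set β = α - 3 = ∛(767), so β^3 = 767. Then (α - 3)^3 - 767 = 0, i.e. α is a root of g(x) = (x - 3)^3 - 767 = x^3 - 9x^2 + 27x - 794. Since g(x) = h(x - 3) where h(x) = x^3 - 767, and h is irreducible over Q (because 767 is not a perfect cube, so h has no rational root, and a monic cubic with no rational root is irreducible), g is also irreducible (irreducibility is preserved under the substitution x → x - 3). Hence m_α(x) = x^3 - 9x^2 + 27x - 794.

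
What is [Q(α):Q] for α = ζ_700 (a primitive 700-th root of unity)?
[Q(α):Q] = 240

The minimal polynomial of ζ_700 over Q is the 700-th cyclotomic polynomial Φ_700(x), which is irreducible over Q and has degree φ(700) = 240. Hence [Q(α):Q] = φ(700) = 240.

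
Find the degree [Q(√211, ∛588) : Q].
[Q(√211, ∛588) : Q] = 6

Let L = Q(√211, ∛588). Since Q(√211) ⊂ L and [Q(√211):Q] = 2, the tower law gives 2 | [L:Q]. Likewise Q(∛588) ⊂ L with [Q(∛588):Q] = 3 (because 588 is not a perfect cube), so 3 | [L:Q]. As gcd(2,3) = 1, [L:Q] is divisible by 6. Conversely L is generated over Q by √211 and ∛588, so [L:Q] ≤ 2·3 = 6. Therefore [Q(√211, ∛588) : Q] = 6.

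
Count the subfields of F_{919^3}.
F_{919^3} has 2 subfields

The subfields of F_{p^n} are exactly the fields F_{p^d} for d | n (each is the fixed field of the unique index-d subgroup of Gal(F_{p^n}/F_p) ≅ Z/nZ). The divisors of n = 3 are {1, 3}, giving 2 subfields: F_{919^1}, F_{919^3}.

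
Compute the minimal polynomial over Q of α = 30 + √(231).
m_α(x) = x^2 - 60x + 669

From α - 30 = √(231), squaring gives (α - 30)^2 = 231, i.e. α^2 - 60α + 900 = 231, so α^2 - 60α + 669 = 0. The discriminant of x^2 - 60x + 669 is (-60)^2 - 4·(669) = 3600 - 2676 = 924, and 4·(231) is not a perfect square in Q since 231 is squarefree and ≠ 1. Hence x^2 - 60x + 669 is irreducible over Q and is the minimal polynomial of α.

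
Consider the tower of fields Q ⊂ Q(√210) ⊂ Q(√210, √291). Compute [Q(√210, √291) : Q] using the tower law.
[Q(√210, √291) : Q] = 4

[Q(√210):Q] = 2 (min poly x^2 - 210, irreducible since 210 is squarefree > 1). For the top step, suppose √291 ∈ Q(√210), say √291 = c + d√210 with c, d ∈ Q. Squaring: 291 = c^2 + 210d^2 + 2cd√210. Since √210 ∉ Q this forces 2cd = 0. If d = 0 then √291 = c ∈ Q, contradicting 291 squarefree > 1. If c = 0 then 291 = 210d^2, so 210·291 = (210d)^2 is a perfect square in Q — but 210·291 = 61110 is not a perfect square (since 210 and 291 are distinct squarefree integers). Contradiction. Hence √291 ∉ Q(√210), so x^2 - 291 stays irreducible over Q(√210) and [Q(√210, √291) : Q(√210)] = 2. By the tower law, [Q(√210, √291) : Q] = 2 · 2 = 4.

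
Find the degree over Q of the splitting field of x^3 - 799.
[K : Q] = 6

The roots of x^3 - 799 are ∛799, ω∛799, ω^2∛799 where ω = e^(2πi/3) is a primitive cube root of unity, so K = Q(∛799, ω). Now [Q(∛799):Q] = 3 (since 799 is not a perfect cube, x^3 - 799 is irreducible) and [Q(ω):Q] = 2. Both 2 and 3 divide [K:Q], and [K:Q] ≤ 3·2 = 6, so [K:Q] = 6. (Equivalently: Q(∛799) ⊂ R but ω ∉ R, so [K : Q(∛799)] = 2.)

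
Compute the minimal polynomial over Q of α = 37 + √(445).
m_α(x) = x^2 - 74x + 924

From α - 37 = √(445), squaring gives (α - 37)^2 = 445, i.e. α^2 - 74α + 1369 = 445, so α^2 - 74α + 924 = 0. The discriminant of x^2 - 74x + 924 is (-74)^2 - 4·(924) = 5476 - 3696 = 1780, and 4·(445) is not a perfect square in Q since 445 is squarefree and ≠ 1. Hence x^2 - 74x + 924 is irreducible over Q and is the minimal polynomial of α.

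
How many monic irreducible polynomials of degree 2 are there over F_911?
There are 414505 monic irreducible polynomials of degree 2 over F_911

Each element of F_{911^2} that lies in no proper subfield is a root of exactly one monic irreducible of degree 2 over F_911, and each such polynomial has 2 distinct roots in F_{911^2}. By Möbius inversion the count is N_911(2) = (1/2) Σ_{d|2} μ(2/d) · 911^d = (1/2)(μ(2)·911^1 + μ(1)·911^2) = 829010/2 = 414505.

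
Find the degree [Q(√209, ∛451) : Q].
[Q(√209, ∛451) : Q] = 6

Let L = Q(√209, ∛451). Since Q(√209) ⊂ L and [Q(√209):Q] = 2, the tower law gives 2 | [L:Q]. Likewise Q(∛451) ⊂ L with [Q(∛451):Q] = 3 (because 451 is not a perfect cube), so 3 | [L:Q]. As gcd(2,3) = 1, [L:Q] is divisible by 6. Conversely L is generated over Q by √209 and ∛451, so [L:Q] ≤ 2·3 = 6. Therefore [Q(√209, ∛451) : Q] = 6.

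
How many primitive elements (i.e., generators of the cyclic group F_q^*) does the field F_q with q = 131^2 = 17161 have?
There are φ(17160) = 3840 primitive elements

F_q^* is cyclic of order q - 1 = 17160. A cyclic group of order m has exactly φ(m) generators. Here m = 17160 = 2^3 · 3 · 5 · 11 · 13, so the number of primitive elements is φ(17160) = 3840.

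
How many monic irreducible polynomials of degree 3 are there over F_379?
There are 18146520 monic irreducible polynomials of degree 3 over F_379

Each element of F_{379^3} that lies in no proper subfield is a root of exactly one monic irreducible of degree 3 over F_379, and each such polynomial has 3 distinct roots in F_{379^3}. By Möbius inversion the count is N_379(3) = (1/3) Σ_{d|3} μ(3/d) · 379^d = (1/3)(μ(3)·379^1 + μ(1)·379^3) = 54439560/3 = 18146520.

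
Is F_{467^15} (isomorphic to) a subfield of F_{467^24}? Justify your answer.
No: F_{467^15} is not a subfield of F_{467^24}

F_{p^m} embeds in F_{p^n} iff m | n. Here 15 ∤ 24 (since 24 = 1·15 + 9 with remainder 9 ≠ 0), so F_{467^15} is not a subfield of F_{467^24}. Equivalently: if it were, the tower law would give 15 = [F_{467^15}:F_467] dividing [F_{467^24}:F_467] = 24, contradiction.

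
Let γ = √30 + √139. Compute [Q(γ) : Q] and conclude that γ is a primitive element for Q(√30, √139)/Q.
[Q(γ) : Q] = 4 (equivalently, Q(γ) = Q(√30, √139))

Obviously Q(γ) ⊆ Q(√30, √139), and [Q(√30, √139):Q] = 4 (since 30, 139 are distinct squarefree integers > 1 with 4170 not a perfect square). To show equality we compute the minimal polynomial of γ. From γ = √30 + √139: γ^2 = 30 + 2√(4170) + 139 = 169 + 2√(4170), so γ^2 - 169 = 2√(4170); squaring, (γ^2 - 169)^2 = 4·4170, i.e. γ^4 - 338γ^2 + 28561 - 16680 = 0, i.e. γ^4 - 338γ^2 + 11881 = 0. So γ is a root of x^4 - 338x^2 + 11881. This polynomial is irreducible over Q: it has no rational root (each ±√30 ± √139 is irrational), and any factorization into two quadratics over Q would force √(4170) ∈ Q (pairing opposite roots) or √30, √139 ∈ Q (other pairings), all impossible. Hence [Q(γ):Q] = 4 = [Q(√30, √139):Q], so Q(γ) = Q(√30, √139).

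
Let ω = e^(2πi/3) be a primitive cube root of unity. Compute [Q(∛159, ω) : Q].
[Q(∛159, ω) : Q] = 6

[Q(∛159):Q] = 3 (min poly x^3 - 159, irreducible since 159 is not a perfect cube). [Q(ω):Q] = 2 (min poly x^2 + x + 1). Since Q(∛159) ⊂ R and ω ∉ R, we have ω ∉ Q(∛159), so x^2 + x + 1 remains irreducible over Q(∛159) and [Q(∛159, ω) : Q(∛159)] = 2. By the tower law, [Q(∛159, ω) : Q] = 3 · 2 = 6. (In fact Q(∛159, ω) is the splitting field of x^3 - 159 over Q.)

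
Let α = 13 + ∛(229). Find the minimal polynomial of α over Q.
m_α(x) = x^3 - 39x^2 + 507x - 2426

Set β = α - 13 = ∛(229), so β^3 = 229. Then (α - 13)^3 - 229 = 0, i.e. α is a root of g(x) = (x - 13)^3 - 229 = x^3 - 39x^2 + 507x - 2426. Since g(x) = h(x - 13) where h(x) = x^3 - 229, and h is irreducible over Q (because 229 is not a perfect cube, so h has no rational root, and a monic cubic with no rational root is irreducible), g is also irreducible (irreducibility is preserved under the substitution x → x - 13). Hence m_α(x) = x^3 - 39x^2 + 507x - 2426.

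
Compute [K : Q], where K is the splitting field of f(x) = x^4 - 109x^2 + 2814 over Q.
[K : Q] = 4

Solving the quadratic in x^2: x^2 = (109 ± √(109^2 - 4·2814))/2 = (109 ± √625)/2 = (109 ± 25)/2, giving x^2 = 67 or x^2 = 42. So f(x) = (x^2 - 67)(x^2 - 42) and the roots of f are ±√67, ±√42. Hence the splitting field is K = Q(√67, √42). Since 67 and 42 are distinct squarefree integers > 1, their product 2814 is not a perfect square, so √42 ∉ Q(√67). By the tower law [K:Q] = [Q(√67,√42):Q(√67)] · [Q(√67):Q] = 2 · 2 = 4.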